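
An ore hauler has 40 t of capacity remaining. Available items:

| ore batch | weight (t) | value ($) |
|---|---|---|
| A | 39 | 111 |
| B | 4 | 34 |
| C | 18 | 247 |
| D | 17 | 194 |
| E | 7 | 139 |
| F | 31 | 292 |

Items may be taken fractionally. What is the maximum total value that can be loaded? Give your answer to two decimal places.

Ratios (sorted): E 19.86, C 13.72, D 11.41, F 9.42, B 8.50, A 2.85
take E (7 @ 139); take C (18 @ 247); take 15/17 of D → 171.18. Capacity used 40/40.
Total value = 557.18

557.18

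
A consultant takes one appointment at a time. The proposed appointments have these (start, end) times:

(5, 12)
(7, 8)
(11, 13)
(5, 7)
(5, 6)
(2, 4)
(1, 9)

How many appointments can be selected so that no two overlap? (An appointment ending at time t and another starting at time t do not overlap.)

Sorted by end: (2,4)  (5,6)  (5,7)  (7,8)  (1,9)  (5,12)  (11,13)
take (2,4); take (5,6); skip (5,7); take (7,8); skip (1,9); skip (5,12); take (11,13).
Selected 4 appointments.

4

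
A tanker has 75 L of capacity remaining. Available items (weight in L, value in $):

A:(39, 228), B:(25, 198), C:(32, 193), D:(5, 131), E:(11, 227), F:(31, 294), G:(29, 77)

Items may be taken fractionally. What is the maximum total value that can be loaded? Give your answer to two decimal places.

868.09

Greedy by value/weight ratio, highest first.
Order: D (131/5=26.20) > E (227/11=20.64) > F (294/31=9.48) > B (198/25=7.92) > C (193/32=6.03) > A (228/39=5.85) > G (77/29=2.66)
Fill: take D (5 @ 131) → take E (11 @ 227) → take F (31 @ 294) → take B (25 @ 198) → take 3/32 of C → 18.09; 75/75 used.
Total value = 868.09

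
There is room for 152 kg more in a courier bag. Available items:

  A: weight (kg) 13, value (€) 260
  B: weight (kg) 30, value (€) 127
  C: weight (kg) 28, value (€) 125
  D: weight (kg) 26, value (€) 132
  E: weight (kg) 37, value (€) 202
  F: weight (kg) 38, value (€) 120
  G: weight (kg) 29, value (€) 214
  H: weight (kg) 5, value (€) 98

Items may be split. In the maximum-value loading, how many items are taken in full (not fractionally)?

Greedy by value/weight ratio, highest first.
Order: A (260/13=20.00) > H (98/5=19.60) > G (214/29=7.38) > E (202/37=5.46) > D (132/26=5.08) > C (125/28=4.46) > B (127/30=4.23) > F (120/38=3.16)
Fill: take A (13 @ 260) → take H (5 @ 98) → take G (29 @ 214) → take E (37 @ 202) → take D (26 @ 132) → take C (28 @ 125) → take 14/30 of B → 59.27; 152/152 used.
6 item(s) taken whole; one partial (take 14/30 of B).

6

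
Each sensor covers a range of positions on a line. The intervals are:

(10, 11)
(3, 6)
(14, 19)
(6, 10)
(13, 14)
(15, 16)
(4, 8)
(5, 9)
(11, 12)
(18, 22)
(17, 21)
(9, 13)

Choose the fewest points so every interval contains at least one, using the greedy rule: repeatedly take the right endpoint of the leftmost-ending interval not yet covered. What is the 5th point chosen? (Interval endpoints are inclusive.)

Process intervals by earliest right end; each time one isn't hit yet, stab at its right endpoint.
Sorted: [3,6] [4,8] [5,9] [6,10] [10,11] [11,12] [9,13] [13,14] [15,16] [14,19] [17,21] [18,22]
{[3,6],[4,8],[5,9],[6,10]} hit by 6; {[10,11],[11,12],[9,13]} hit by 11; {[13,14]} hit by 14; {[15,16],[14,19]} hit by 16; {[17,21],[18,22]} hit by 21.
Points: 6, 11, 14, 16, 21 (5 total).

21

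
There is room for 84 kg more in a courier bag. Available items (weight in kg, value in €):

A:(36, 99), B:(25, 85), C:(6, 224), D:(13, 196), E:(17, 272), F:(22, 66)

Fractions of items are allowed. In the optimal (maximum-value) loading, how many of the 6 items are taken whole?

Order: C (224/6=37.33) > E (272/17=16.00) > D (196/13=15.08) > B (85/25=3.40) > F (66/22=3.00) > A (99/36=2.75)
Fill: take C (6 @ 224) → take E (17 @ 272) → take D (13 @ 196) → take B (25 @ 85) → take F (22 @ 66) → take 1/36 of A → 2.75; 84/84 used.
5 item(s) taken whole; one partial (take 1/36 of A).

5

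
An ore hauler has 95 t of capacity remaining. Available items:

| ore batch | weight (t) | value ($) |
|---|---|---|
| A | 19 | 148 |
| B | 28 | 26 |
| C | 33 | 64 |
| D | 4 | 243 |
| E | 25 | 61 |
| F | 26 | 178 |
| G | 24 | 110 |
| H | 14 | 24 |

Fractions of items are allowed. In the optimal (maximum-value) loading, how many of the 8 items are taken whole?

Order: D (243/4=60.75) > A (148/19=7.79) > F (178/26=6.85) > G (110/24=4.58) > E (61/25=2.44) > C (64/33=1.94) > H (24/14=1.71) > B (26/28=0.93)
Fill: take D (4 @ 243) → take A (19 @ 148) → take F (26 @ 178) → take G (24 @ 110) → take 22/25 of E → 53.68; 95/95 used.
4 item(s) taken whole; one partial (take 22/25 of E).

4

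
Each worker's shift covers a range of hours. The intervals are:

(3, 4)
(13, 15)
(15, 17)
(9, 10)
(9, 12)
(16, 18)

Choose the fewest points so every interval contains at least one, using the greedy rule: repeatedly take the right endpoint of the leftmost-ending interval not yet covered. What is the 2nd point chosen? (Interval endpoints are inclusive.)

Process intervals by earliest right end; each time one isn't hit yet, stab at its right endpoint.
By right end: [3,4]  [9,10]  [9,12]  [13,15]  [15,17]  [16,18]
[3,4] uncovered → point at 4; [9,10] uncovered → point at 10; [13,15] uncovered → point at 15; [16,18] uncovered → point at 18.
Points: 4, 10, 15, 18 (4 total).

10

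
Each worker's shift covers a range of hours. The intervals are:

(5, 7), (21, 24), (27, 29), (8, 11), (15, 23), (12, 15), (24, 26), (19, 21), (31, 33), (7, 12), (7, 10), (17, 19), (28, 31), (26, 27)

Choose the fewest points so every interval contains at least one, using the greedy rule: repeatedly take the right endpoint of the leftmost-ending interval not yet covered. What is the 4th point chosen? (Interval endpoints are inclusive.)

19

Process intervals by earliest right end; each time one isn't hit yet, stab at its right endpoint.
By right end: [5,7]  [7,10]  [8,11]  [7,12]  [12,15]  [17,19]  [19,21]  [15,23]  [21,24]  [24,26]  [26,27]  [27,29]  [28,31]  [31,33]
[5,7] uncovered → point at 7; [8,11] uncovered → point at 11; [12,15] uncovered → point at 15; [17,19] uncovered → point at 19; [21,24] uncovered → point at 24; [26,27] uncovered → point at 27; [28,31] uncovered → point at 31.
Points: 7, 11, 15, 19, 24, 27, 31 (7 total).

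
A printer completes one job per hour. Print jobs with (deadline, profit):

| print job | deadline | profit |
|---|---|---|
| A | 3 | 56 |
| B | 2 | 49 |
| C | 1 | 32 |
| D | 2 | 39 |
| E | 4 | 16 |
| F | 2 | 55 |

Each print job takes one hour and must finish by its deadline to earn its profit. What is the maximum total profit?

Sort by profit descending; place each in the latest free slot ≤ its deadline.
By profit: A(d3,56), F(d2,55), B(d2,49), D(d2,39), C(d1,32), E(d4,16)
A→slot 3; F→slot 2; B→slot 1; D skipped; C skipped; E→slot 4.
Profit = 49 + 55 + 56 + 16 = 176

176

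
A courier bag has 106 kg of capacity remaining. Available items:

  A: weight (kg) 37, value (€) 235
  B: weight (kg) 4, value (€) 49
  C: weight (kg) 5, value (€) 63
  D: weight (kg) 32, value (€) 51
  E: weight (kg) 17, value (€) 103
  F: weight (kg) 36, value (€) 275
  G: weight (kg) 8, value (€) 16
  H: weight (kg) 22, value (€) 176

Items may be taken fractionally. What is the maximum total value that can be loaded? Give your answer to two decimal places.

810.12

Ratios (sorted): C 12.60, B 12.25, H 8.00, F 7.64, A 6.35, E 6.06, G 2.00, D 1.59
take C (5 @ 63); take B (4 @ 49); take H (22 @ 176); take F (36 @ 275); take A (37 @ 235); take 2/17 of E → 12.12. Capacity used 106/106.
Total value = 810.12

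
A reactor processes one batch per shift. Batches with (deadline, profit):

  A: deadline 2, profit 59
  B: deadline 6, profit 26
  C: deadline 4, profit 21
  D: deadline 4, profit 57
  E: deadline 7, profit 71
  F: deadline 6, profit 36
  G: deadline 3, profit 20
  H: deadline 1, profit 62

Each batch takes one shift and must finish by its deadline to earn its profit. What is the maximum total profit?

Take jobs in profit order; each goes to the latest open slot no later than its deadline.
Profit order: E=71 H=62 A=59 D=57 F=36 B=26 C=21 G=20
Assign: E→slot 7, H→slot 1, A→slot 2, D→slot 4, F→slot 6, B→slot 5, C→slot 3, G skipped.
Slots: [1:H] [2:A] [3:C] [4:D] [5:B] [6:F] [7:E]
Profit = 62 + 59 + 21 + 57 + 26 + 36 + 71 = 332

332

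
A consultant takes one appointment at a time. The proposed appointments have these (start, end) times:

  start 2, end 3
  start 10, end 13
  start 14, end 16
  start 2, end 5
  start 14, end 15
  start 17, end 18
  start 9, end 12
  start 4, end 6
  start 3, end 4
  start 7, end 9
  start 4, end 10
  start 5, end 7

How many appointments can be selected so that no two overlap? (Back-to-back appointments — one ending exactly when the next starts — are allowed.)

7

Order by finish time; keep every interval that doesn't clash with the previous kept one.
By end time: (2,3), (3,4), (2,5), (4,6), (5,7), (7,9), (4,10), (9,12), (10,13), (14,15), (14,16), (17,18).
Pick (2,3); next start ≥ 3 → (3,4); next start ≥ 4 → (4,6); next start ≥ 6 → (7,9); next start ≥ 9 → (9,12); next start ≥ 12 → (14,15); next start ≥ 15 → (17,18).
Selected 7 appointments.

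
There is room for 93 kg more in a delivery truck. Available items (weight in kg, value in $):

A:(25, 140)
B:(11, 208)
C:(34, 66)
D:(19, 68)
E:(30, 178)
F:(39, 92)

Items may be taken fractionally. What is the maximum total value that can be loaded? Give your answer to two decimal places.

Sort by value per unit weight and fill in that order.
Ratios (sorted): B 18.91, E 5.93, A 5.60, D 3.58, F 2.36, C 1.94
take B (11 @ 208); take E (30 @ 178); take A (25 @ 140); take D (19 @ 68); take 8/39 of F → 18.87. Capacity used 93/93.
Total value = 612.87

612.87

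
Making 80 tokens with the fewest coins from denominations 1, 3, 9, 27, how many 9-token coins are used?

2

80 = 2×27 + 2×9 + 2×3 + 2×1
Count of 9: 2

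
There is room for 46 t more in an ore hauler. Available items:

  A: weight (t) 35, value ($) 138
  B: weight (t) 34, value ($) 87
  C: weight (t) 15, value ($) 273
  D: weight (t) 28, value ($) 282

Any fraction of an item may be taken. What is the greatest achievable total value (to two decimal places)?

566.83

Greedy by value/weight ratio, highest first.
Ratios (sorted): C 18.20, D 10.07, A 3.94, B 2.56
take C (15 @ 273); take D (28 @ 282); take 3/35 of A → 11.83. Capacity used 46/46.
Total value = 566.83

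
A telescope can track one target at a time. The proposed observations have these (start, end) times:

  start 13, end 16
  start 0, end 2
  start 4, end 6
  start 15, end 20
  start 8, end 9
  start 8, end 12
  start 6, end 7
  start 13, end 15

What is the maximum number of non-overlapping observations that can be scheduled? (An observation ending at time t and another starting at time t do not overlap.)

Sort by end time and greedily take each interval whose start is ≥ the last chosen end.
Sorted by end: (0,2)  (4,6)  (6,7)  (8,9)  (8,12)  (13,15)  (13,16)  (15,20)
take (0,2); take (4,6); take (6,7); take (8,9); take (13,15); take (15,20).
Selected 6 observations.

6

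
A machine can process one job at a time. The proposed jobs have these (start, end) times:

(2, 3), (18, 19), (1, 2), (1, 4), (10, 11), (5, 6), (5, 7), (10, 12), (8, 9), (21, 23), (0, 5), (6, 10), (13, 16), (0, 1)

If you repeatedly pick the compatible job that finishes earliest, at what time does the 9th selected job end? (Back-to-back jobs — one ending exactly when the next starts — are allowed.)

Sort by end time and greedily take each interval whose start is ≥ the last chosen end.
Sorted by end: (0,1)  (1,2)  (2,3)  (1,4)  (0,5)  (5,6)  (5,7)  (8,9)  (6,10)  (10,11)  (10,12)  (13,16)  (18,19)  (21,23)
take (0,1); take (1,2); take (2,3); skip (1,4); skip (0,5); take (5,6); take (8,9); take (10,11); take (13,16); take (18,19); take (21,23).
Selected: (0,1) (1,2) (2,3) (5,6) (8,9) (10,11) (13,16) (18,19) (21,23)

23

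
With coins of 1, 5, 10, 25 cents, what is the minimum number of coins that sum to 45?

Use the largest denomination that fits, subtract, and repeat.
45 − 1×25→20 − 2×10→0
Total coins = 1 + 2 = 3

3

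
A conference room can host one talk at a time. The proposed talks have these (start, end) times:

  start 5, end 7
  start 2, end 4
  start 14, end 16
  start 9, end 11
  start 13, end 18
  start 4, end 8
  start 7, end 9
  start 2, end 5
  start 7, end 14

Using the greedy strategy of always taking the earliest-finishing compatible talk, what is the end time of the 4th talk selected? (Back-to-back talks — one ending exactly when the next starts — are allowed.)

11

Order by finish time; keep every interval that doesn't clash with the previous kept one.
Sorted by end: (2,4)  (2,5)  (5,7)  (4,8)  (7,9)  (9,11)  (7,14)  (14,16)  (13,18)
take (2,4); skip (2,5); take (5,7); take (7,9); take (9,11); take (14,16).
Selected: (2,4) (5,7) (7,9) (9,11) (14,16)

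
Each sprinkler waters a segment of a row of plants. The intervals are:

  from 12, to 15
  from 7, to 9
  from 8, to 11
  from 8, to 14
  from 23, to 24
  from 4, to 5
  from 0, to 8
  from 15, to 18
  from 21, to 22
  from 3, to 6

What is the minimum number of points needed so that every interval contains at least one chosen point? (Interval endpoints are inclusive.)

Sorted: [4,5] [3,6] [0,8] [7,9] [8,11] [8,14] [12,15] [15,18] [21,22] [23,24]
{[4,5],[3,6],[0,8]} hit by 5; {[7,9],[8,11],[8,14]} hit by 9; {[12,15],[15,18]} hit by 15; {[21,22]} hit by 22; {[23,24]} hit by 24.
Points: 5, 9, 15, 22, 24 (5 total).

5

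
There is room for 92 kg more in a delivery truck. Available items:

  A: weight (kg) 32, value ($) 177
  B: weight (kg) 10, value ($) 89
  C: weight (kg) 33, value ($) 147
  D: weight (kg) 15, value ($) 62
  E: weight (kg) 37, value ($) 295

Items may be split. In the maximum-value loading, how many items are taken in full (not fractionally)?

Ratios (sorted): B 8.90, E 7.97, A 5.53, C 4.45, D 4.13
take B (10 @ 89); take E (37 @ 295); take A (32 @ 177); take 13/33 of C → 57.91. Capacity used 92/92.
3 item(s) taken whole; one partial (take 13/33 of C).

3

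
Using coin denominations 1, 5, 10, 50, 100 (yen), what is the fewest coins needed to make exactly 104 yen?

Use the largest denomination that fits, subtract, and repeat.
104 = 1×100 + 4×1
Total coins = 1 + 4 = 5

5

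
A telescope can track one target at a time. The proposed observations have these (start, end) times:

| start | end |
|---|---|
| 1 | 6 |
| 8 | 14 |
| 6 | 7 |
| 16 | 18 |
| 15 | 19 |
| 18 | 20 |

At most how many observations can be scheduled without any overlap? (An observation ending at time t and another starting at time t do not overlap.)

Sorted by end: (1,6)  (6,7)  (8,14)  (16,18)  (15,19)  (18,20)
take (1,6); take (6,7); take (8,14); take (16,18); take (18,20).
Selected 5 observations.

5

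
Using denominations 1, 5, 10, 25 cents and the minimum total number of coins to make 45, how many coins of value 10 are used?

Greedy: take as many of the largest coin as possible, then repeat with the remainder.
45 − 1×25→20 − 2×10→0
Count of 10: 2

2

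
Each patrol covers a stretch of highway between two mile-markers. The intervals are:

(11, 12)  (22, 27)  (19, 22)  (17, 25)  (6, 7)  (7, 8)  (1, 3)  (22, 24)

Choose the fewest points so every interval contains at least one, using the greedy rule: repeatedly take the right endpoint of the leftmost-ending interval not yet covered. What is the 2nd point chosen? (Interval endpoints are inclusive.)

7

Sorted: [1,3] [6,7] [7,8] [11,12] [19,22] [22,24] [17,25] [22,27]
{[1,3]} hit by 3; {[6,7],[7,8]} hit by 7; {[11,12]} hit by 12; {[19,22],[22,24],[17,25],[22,27]} hit by 22.
Points: 3, 7, 12, 22 (4 total).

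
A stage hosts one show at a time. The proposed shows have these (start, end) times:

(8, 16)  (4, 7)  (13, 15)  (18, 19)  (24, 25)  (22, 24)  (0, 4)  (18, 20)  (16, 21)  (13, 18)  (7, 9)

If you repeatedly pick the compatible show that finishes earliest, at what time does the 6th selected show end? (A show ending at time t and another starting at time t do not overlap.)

24

Sort by end time and greedily take each interval whose start is ≥ the last chosen end.
Sorted by end: (0,4)  (4,7)  (7,9)  (13,15)  (8,16)  (13,18)  (18,19)  (18,20)  (16,21)  (22,24)  (24,25)
take (0,4); take (4,7); take (7,9); take (13,15); skip (8,16); take (18,19); skip (16,21); take (22,24); take (24,25).
Selected: (0,4) (4,7) (7,9) (13,15) (18,19) (22,24) (24,25)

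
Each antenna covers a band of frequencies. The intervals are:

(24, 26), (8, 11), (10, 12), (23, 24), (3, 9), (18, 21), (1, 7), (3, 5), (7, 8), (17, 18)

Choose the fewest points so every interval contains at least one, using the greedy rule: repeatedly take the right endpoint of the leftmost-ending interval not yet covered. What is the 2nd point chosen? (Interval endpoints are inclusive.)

Sorted: [3,5] [1,7] [7,8] [3,9] [8,11] [10,12] [17,18] [18,21] [23,24] [24,26]
{[3,5],[1,7]} hit by 5; {[7,8],[3,9],[8,11]} hit by 8; {[10,12]} hit by 12; {[17,18],[18,21]} hit by 18; {[23,24],[24,26]} hit by 24.
Points: 5, 8, 12, 18, 24 (5 total).

8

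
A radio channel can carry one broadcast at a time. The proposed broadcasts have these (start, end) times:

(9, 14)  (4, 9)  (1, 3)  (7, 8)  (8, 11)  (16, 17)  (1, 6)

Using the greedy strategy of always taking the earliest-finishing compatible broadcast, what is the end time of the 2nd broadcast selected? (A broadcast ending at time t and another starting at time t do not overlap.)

By end time: (1,3), (1,6), (7,8), (4,9), (8,11), (9,14), (16,17).
Pick (1,3); next start ≥ 3 → (7,8); next start ≥ 8 → (8,11); next start ≥ 11 → (16,17).
Selected: (1,3) (7,8) (8,11) (16,17)

8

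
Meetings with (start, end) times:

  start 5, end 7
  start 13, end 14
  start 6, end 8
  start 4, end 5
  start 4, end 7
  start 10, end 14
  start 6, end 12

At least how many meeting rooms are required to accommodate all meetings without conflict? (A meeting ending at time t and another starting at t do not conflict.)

Count concurrent intervals with a sweep; the peak is the room count.
starts: [4, 4, 5, 6, 6, 10, 13]
ends:   [5, 7, 7, 8, 12, 14, 14]
s4→1 s4→2 e5→1 s5→2 s6→3 s6→4  — peak 4.

4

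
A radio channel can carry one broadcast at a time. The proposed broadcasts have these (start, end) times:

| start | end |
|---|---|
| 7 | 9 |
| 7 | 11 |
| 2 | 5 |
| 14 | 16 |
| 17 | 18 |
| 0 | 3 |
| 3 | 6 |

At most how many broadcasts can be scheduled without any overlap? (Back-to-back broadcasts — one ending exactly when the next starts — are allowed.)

Sort by end time and greedily take each interval whose start is ≥ the last chosen end.
By end time: (0,3), (2,5), (3,6), (7,9), (7,11), (14,16), (17,18).
Pick (0,3); next start ≥ 3 → (3,6); next start ≥ 6 → (7,9); next start ≥ 9 → (14,16); next start ≥ 16 → (17,18).
Selected 5 broadcasts.

5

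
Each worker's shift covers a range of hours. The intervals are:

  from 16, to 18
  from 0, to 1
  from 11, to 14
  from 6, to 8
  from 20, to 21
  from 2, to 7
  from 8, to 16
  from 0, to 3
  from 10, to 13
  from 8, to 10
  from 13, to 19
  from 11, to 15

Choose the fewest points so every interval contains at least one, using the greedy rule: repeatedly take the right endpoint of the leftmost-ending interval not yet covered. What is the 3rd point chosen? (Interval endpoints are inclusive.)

10

Process intervals by earliest right end; each time one isn't hit yet, stab at its right endpoint.
By right end: [0,1]  [0,3]  [2,7]  [6,8]  [8,10]  [10,13]  [11,14]  [11,15]  [8,16]  [16,18]  [13,19]  [20,21]
[0,1] uncovered → point at 1; [2,7] uncovered → point at 7; [8,10] uncovered → point at 10; [11,14] uncovered → point at 14; [16,18] uncovered → point at 18; [20,21] uncovered → point at 21.
Points: 1, 7, 10, 14, 18, 21 (6 total).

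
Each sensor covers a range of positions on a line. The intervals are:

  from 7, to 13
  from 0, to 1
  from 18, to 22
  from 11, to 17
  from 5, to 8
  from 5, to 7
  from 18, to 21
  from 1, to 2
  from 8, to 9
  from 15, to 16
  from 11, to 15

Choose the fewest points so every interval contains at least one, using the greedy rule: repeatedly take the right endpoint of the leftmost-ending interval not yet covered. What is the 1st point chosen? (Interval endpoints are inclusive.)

By right end: [0,1]  [1,2]  [5,7]  [5,8]  [8,9]  [7,13]  [11,15]  [15,16]  [11,17]  [18,21]  [18,22]
[0,1] uncovered → point at 1; [5,7] uncovered → point at 7; [8,9] uncovered → point at 9; [11,15] uncovered → point at 15; [18,21] uncovered → point at 21.
Points: 1, 7, 9, 15, 21 (5 total).

1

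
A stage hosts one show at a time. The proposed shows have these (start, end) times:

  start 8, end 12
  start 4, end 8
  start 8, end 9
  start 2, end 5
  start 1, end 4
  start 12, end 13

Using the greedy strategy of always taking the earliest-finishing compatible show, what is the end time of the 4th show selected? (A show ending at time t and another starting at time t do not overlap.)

13

Sort by end time and greedily take each interval whose start is ≥ the last chosen end.
By end time: (1,4), (2,5), (4,8), (8,9), (8,12), (12,13).
Pick (1,4); next start ≥ 4 → (4,8); next start ≥ 8 → (8,9); next start ≥ 9 → (12,13).
Selected: (1,4) (4,8) (8,9) (12,13)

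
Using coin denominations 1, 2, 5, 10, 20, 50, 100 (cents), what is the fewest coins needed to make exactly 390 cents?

6

Greedy: take as many of the largest coin as possible, then repeat with the remainder.
390 − 3×100→90 − 1×50→40 − 2×20→0
Total coins = 3 + 1 + 2 = 6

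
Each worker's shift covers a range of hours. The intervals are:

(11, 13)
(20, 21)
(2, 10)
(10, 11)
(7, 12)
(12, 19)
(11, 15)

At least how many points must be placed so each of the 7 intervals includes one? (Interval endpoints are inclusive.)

3

Process intervals by earliest right end; each time one isn't hit yet, stab at its right endpoint.
By right end: [2,10]  [10,11]  [7,12]  [11,13]  [11,15]  [12,19]  [20,21]
[2,10] uncovered → point at 10; [11,13] uncovered → point at 13; [20,21] uncovered → point at 21.
Points: 10, 13, 21 (3 total).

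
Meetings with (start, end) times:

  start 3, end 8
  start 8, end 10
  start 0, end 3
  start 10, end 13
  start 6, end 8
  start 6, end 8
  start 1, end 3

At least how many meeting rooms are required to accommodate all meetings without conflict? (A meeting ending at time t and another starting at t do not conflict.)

3

starts: [0, 1, 3, 6, 6, 8, 10]
ends:   [3, 3, 8, 8, 8, 10, 13]
s0→1 s1→2 e3→1 e3→0 s3→1 s6→2 s6→3  — peak 3.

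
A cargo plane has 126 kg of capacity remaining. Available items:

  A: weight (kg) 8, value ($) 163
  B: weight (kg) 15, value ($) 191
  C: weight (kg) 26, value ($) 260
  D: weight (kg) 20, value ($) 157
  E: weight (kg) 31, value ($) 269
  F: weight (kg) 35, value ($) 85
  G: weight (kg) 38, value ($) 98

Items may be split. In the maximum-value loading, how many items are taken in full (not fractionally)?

Ratios (sorted): A 20.38, B 12.73, C 10.00, E 8.68, D 7.85, G 2.58, F 2.43
take A (8 @ 163); take B (15 @ 191); take C (26 @ 260); take E (31 @ 269); take D (20 @ 157); take 26/38 of G → 67.05. Capacity used 126/126.
5 item(s) taken whole; one partial (take 26/38 of G).

5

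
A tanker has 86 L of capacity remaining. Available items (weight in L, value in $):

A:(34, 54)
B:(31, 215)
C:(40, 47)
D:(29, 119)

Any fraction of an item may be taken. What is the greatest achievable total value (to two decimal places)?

375.29

Sort by value per unit weight and fill in that order.
Ratios (sorted): B 6.94, D 4.10, A 1.59, C 1.18
take B (31 @ 215); take D (29 @ 119); take 26/34 of A → 41.29. Capacity used 86/86.
Total value = 375.29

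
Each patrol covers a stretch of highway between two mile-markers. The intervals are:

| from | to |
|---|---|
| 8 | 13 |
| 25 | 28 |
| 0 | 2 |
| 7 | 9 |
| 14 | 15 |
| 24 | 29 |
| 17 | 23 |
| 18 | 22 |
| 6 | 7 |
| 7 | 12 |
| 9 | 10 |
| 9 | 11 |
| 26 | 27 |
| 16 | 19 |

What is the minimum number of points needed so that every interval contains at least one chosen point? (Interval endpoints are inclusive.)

6

Sort by right endpoint; whenever an interval is uncovered, place a point at its right end.
Sorted: [0,2] [6,7] [7,9] [9,10] [9,11] [7,12] [8,13] [14,15] [16,19] [18,22] [17,23] [26,27] [25,28] [24,29]
{[0,2]} hit by 2; {[6,7],[7,9]} hit by 7; {[9,10],[9,11],[7,12],[8,13]} hit by 10; {[14,15]} hit by 15; {[16,19],[18,22],[17,23]} hit by 19; {[26,27],[25,28],[24,29]} hit by 27.
Points: 2, 7, 10, 15, 19, 27 (6 total).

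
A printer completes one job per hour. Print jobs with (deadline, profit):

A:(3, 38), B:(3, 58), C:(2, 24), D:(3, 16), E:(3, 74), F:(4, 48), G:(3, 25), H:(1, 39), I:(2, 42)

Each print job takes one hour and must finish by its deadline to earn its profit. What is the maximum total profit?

Sort by profit descending; place each in the latest free slot ≤ its deadline.
By profit: E(d3,74), B(d3,58), F(d4,48), I(d2,42), H(d1,39), A(d3,38), G(d3,25), C(d2,24), D(d3,16)
E→slot 3; B→slot 2; F→slot 4; I→slot 1; H skipped; A skipped; G skipped; C skipped; D skipped.
Profit = 42 + 58 + 74 + 48 = 222

222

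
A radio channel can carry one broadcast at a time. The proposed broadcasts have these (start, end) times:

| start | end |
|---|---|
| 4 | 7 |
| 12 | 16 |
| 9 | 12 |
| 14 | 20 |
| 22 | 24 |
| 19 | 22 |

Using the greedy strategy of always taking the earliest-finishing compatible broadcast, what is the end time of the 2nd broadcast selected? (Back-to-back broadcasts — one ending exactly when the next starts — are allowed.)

12

Sorted by end: (4,7)  (9,12)  (12,16)  (14,20)  (19,22)  (22,24)
take (4,7); take (9,12); take (12,16); take (19,22); take (22,24).
Selected: (4,7) (9,12) (12,16) (19,22) (22,24)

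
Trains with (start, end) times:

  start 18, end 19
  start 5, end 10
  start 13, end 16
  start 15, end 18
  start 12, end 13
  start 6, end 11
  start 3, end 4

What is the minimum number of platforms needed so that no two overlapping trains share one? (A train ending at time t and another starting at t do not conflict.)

2

The answer is the maximum number of intervals overlapping at any instant.
Events (time:±→running): 3:+→1 4:-→0 5:+→1 6:+→2 … peak 2.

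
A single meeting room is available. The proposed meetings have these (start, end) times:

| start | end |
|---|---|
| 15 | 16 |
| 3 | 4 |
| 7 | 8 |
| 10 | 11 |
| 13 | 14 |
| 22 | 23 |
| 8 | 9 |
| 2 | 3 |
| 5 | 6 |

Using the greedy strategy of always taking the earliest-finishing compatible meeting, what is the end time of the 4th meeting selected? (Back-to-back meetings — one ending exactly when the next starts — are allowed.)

8

Sort by end time and greedily take each interval whose start is ≥ the last chosen end.
By end time: (2,3), (3,4), (5,6), (7,8), (8,9), (10,11), (13,14), (15,16), (22,23).
Pick (2,3); next start ≥ 3 → (3,4); next start ≥ 4 → (5,6); next start ≥ 6 → (7,8); next start ≥ 8 → (8,9); next start ≥ 9 → (10,11); next start ≥ 11 → (13,14); next start ≥ 14 → (15,16); next start ≥ 16 → (22,23).
Selected: (2,3) (3,4) (5,6) (7,8) (8,9) (10,11) (13,14) (15,16) (22,23)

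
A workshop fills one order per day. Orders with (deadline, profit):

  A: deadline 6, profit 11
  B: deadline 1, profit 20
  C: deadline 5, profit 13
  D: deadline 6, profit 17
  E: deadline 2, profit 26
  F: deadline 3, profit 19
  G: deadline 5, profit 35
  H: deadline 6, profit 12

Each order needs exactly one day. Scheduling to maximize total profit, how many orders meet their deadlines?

6

Sort by profit descending; place each in the latest free slot ≤ its deadline.
Profit order: G=35 E=26 B=20 F=19 D=17 C=13 H=12 A=11
Assign: G→slot 5, E→slot 2, B→slot 1, F→slot 3, D→slot 6, C→slot 4, H skipped, A skipped.
Slots: [1:B] [2:E] [3:F] [4:C] [5:G] [6:D]
6 of 8 scheduled.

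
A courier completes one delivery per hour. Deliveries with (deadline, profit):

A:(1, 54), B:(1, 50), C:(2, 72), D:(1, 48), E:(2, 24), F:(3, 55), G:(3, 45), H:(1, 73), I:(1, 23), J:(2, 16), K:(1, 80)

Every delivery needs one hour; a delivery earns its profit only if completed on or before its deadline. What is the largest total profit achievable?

Take jobs in profit order; each goes to the latest open slot no later than its deadline.
Profit order: K=80 H=73 C=72 F=55 A=54 B=50 D=48 G=45 E=24 I=23 J=16
Assign: K→slot 1, H skipped, C→slot 2, F→slot 3, A skipped, B skipped, D skipped, G skipped, E skipped, I skipped, J skipped.
Slots: [1:K] [2:C] [3:F]
Profit = 80 + 72 + 55 = 207

207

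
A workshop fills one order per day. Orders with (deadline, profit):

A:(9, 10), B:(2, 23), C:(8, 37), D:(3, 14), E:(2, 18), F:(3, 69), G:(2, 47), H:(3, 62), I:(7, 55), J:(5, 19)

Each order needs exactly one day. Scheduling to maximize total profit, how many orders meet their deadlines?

Take jobs in profit order; each goes to the latest open slot no later than its deadline.
Profit order: F=69 H=62 I=55 G=47 C=37 B=23 J=19 E=18 D=14 A=10
Assign: F→slot 3, H→slot 2, I→slot 7, G→slot 1, C→slot 8, B skipped, J→slot 5, E skipped, D skipped, A→slot 9.
Slots: [1:G] [2:H] [3:F] [5:J] [7:I] [8:C] [9:A]
7 of 10 scheduled.

7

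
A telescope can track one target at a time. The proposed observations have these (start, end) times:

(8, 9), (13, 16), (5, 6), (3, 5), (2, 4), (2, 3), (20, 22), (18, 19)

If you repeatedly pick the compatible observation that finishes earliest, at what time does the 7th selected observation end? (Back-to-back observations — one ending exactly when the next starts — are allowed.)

22

Greedy by earliest finish: after sorting by end time, pick each interval compatible with the last pick.
Sorted by end: (2,3)  (2,4)  (3,5)  (5,6)  (8,9)  (13,16)  (18,19)  (20,22)
take (2,3); take (3,5); take (5,6); take (8,9); take (13,16); take (18,19); take (20,22).
Selected: (2,3) (3,5) (5,6) (8,9) (13,16) (18,19) (20,22)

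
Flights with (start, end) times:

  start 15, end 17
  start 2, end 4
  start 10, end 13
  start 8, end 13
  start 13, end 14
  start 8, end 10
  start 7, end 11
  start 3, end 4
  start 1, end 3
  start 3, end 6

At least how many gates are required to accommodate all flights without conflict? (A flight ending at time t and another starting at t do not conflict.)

Count concurrent intervals with a sweep; the peak is the room count.
Events (time:±→running): 1:+→1 2:+→2 3:-→1 3:+→2 3:+→3 … peak 3.

3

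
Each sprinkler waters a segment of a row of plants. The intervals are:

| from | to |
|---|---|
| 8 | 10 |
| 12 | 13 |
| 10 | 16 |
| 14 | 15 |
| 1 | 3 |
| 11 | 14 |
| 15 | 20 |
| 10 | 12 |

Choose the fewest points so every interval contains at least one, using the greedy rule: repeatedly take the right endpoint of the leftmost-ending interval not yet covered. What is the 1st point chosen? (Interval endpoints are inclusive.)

3

Process intervals by earliest right end; each time one isn't hit yet, stab at its right endpoint.
By right end: [1,3]  [8,10]  [10,12]  [12,13]  [11,14]  [14,15]  [10,16]  [15,20]
[1,3] uncovered → point at 3; [8,10] uncovered → point at 10; [12,13] uncovered → point at 13; [14,15] uncovered → point at 15.
Points: 3, 10, 13, 15 (4 total).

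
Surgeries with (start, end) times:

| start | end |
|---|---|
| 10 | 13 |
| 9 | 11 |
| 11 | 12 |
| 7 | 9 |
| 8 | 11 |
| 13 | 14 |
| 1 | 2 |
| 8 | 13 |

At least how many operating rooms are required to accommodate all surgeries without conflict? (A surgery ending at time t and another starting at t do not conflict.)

4

Events (time:±→running): 1:+→1 2:-→0 7:+→1 8:+→2 8:+→3 9:-→2 9:+→3 10:+→4 … peak 4.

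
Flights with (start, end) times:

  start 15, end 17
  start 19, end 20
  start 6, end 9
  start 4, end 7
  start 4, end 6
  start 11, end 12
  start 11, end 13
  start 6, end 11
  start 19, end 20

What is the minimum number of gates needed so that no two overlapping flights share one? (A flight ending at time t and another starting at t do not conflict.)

3

Events (time:±→running): 4:+→1 4:+→2 6:-→1 6:+→2 6:+→3 … peak 3.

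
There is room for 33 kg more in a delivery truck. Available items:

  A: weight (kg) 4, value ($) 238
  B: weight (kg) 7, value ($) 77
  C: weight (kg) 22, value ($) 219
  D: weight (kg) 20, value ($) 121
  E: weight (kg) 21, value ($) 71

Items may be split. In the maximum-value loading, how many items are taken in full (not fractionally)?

Greedy by value/weight ratio, highest first.
Order: A (238/4=59.50) > B (77/7=11.00) > C (219/22=9.95) > D (121/20=6.05) > E (71/21=3.38)
Fill: take A (4 @ 238) → take B (7 @ 77) → take C (22 @ 219); 33/33 used.
3 item(s) taken whole.

3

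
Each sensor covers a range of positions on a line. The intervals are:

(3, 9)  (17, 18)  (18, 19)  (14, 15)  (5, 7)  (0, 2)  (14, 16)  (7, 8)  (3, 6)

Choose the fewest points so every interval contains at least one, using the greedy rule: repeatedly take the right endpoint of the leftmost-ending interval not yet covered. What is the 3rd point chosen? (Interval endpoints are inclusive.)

By right end: [0,2]  [3,6]  [5,7]  [7,8]  [3,9]  [14,15]  [14,16]  [17,18]  [18,19]
[0,2] uncovered → point at 2; [3,6] uncovered → point at 6; [7,8] uncovered → point at 8; [14,15] uncovered → point at 15; [17,18] uncovered → point at 18.
Points: 2, 6, 8, 15, 18 (5 total).

8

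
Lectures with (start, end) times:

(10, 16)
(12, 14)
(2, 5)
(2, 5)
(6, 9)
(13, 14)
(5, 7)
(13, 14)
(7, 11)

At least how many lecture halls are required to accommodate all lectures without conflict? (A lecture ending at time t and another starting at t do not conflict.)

4

Events (time:±→running): 2:+→1 2:+→2 5:-→1 5:-→0 5:+→1 6:+→2 7:-→1 7:+→2 9:-→1 10:+→2 11:-→1 12:+→2 13:+→3 13:+→4 … peak 4.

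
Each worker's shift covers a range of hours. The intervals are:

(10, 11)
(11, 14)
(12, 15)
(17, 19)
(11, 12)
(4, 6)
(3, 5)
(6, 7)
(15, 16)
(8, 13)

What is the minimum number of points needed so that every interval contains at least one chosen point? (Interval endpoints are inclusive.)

By right end: [3,5]  [4,6]  [6,7]  [10,11]  [11,12]  [8,13]  [11,14]  [12,15]  [15,16]  [17,19]
[3,5] uncovered → point at 5; [6,7] uncovered → point at 7; [10,11] uncovered → point at 11; [12,15] uncovered → point at 15; [17,19] uncovered → point at 19.
Points: 5, 7, 11, 15, 19 (5 total).

5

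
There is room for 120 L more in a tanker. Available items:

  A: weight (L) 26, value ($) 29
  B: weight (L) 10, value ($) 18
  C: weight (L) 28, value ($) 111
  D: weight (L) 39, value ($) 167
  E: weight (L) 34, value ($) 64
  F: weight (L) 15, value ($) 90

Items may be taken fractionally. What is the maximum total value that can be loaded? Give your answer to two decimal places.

Sort by value per unit weight and fill in that order.
Order: F (90/15=6.00) > D (167/39=4.28) > C (111/28=3.96) > E (64/34=1.88) > B (18/10=1.80) > A (29/26=1.12)
Fill: take F (15 @ 90) → take D (39 @ 167) → take C (28 @ 111) → take E (34 @ 64) → take 4/10 of B → 7.20; 120/120 used.
Total value = 439.20

439.20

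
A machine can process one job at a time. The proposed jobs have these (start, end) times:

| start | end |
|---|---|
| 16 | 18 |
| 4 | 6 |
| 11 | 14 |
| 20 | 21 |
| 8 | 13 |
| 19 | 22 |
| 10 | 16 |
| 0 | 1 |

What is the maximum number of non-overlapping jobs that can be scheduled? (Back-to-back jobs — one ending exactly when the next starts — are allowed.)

Sort by end time and greedily take each interval whose start is ≥ the last chosen end.
By end time: (0,1), (4,6), (8,13), (11,14), (10,16), (16,18), (20,21), (19,22).
Pick (0,1); next start ≥ 1 → (4,6); next start ≥ 6 → (8,13); next start ≥ 13 → (16,18); next start ≥ 18 → (20,21).
Selected 5 jobs.

5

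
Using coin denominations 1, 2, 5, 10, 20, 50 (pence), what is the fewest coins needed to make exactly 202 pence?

Greedy: take as many of the largest coin as possible, then repeat with the remainder.
202 = 4×50 + 1×2
Total coins = 4 + 1 = 5

5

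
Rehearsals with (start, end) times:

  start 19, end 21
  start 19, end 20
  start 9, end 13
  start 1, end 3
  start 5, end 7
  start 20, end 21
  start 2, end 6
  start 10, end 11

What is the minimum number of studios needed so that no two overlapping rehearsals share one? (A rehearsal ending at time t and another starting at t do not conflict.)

The answer is the maximum number of intervals overlapping at any instant.
Events (time:±→running): 1:+→1 2:+→2 … peak 2.

2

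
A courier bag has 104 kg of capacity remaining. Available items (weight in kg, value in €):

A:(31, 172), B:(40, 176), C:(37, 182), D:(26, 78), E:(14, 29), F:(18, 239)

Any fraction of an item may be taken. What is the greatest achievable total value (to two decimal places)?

672.20

Sort by value per unit weight and fill in that order.
Order: F (239/18=13.28) > A (172/31=5.55) > C (182/37=4.92) > B (176/40=4.40) > D (78/26=3.00) > E (29/14=2.07)
Fill: take F (18 @ 239) → take A (31 @ 172) → take C (37 @ 182) → take 18/40 of B → 79.20; 104/104 used.
Total value = 672.20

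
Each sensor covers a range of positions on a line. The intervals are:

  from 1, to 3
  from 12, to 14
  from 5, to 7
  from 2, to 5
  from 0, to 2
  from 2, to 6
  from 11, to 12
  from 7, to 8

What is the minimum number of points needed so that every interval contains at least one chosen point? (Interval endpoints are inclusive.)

3

Process intervals by earliest right end; each time one isn't hit yet, stab at its right endpoint.
By right end: [0,2]  [1,3]  [2,5]  [2,6]  [5,7]  [7,8]  [11,12]  [12,14]
[0,2] uncovered → point at 2; [5,7] uncovered → point at 7; [11,12] uncovered → point at 12.
Points: 2, 7, 12 (3 total).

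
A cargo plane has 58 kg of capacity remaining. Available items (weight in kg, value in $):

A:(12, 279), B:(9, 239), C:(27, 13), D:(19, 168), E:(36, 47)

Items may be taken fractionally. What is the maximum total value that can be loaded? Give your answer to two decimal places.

Ratios (sorted): B 26.56, A 23.25, D 8.84, E 1.31, C 0.48
take B (9 @ 239); take A (12 @ 279); take D (19 @ 168); take 18/36 of E → 23.50. Capacity used 58/58.
Total value = 709.50

709.50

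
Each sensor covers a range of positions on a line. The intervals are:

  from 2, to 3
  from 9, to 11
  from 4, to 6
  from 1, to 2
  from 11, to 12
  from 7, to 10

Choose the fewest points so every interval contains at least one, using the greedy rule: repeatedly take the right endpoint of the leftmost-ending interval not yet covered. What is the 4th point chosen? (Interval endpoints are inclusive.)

By right end: [1,2]  [2,3]  [4,6]  [7,10]  [9,11]  [11,12]
[1,2] uncovered → point at 2; [4,6] uncovered → point at 6; [7,10] uncovered → point at 10; [11,12] uncovered → point at 12.
Points: 2, 6, 10, 12 (4 total).

12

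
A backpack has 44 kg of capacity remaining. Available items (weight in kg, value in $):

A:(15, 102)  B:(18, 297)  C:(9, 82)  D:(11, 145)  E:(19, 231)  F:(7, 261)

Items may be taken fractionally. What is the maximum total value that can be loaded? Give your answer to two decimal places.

800.26

Sort by value per unit weight and fill in that order.
Order: F (261/7=37.29) > B (297/18=16.50) > D (145/11=13.18) > E (231/19=12.16) > C (82/9=9.11) > A (102/15=6.80)
Fill: take F (7 @ 261) → take B (18 @ 297) → take D (11 @ 145) → take 8/19 of E → 97.26; 44/44 used.
Total value = 800.26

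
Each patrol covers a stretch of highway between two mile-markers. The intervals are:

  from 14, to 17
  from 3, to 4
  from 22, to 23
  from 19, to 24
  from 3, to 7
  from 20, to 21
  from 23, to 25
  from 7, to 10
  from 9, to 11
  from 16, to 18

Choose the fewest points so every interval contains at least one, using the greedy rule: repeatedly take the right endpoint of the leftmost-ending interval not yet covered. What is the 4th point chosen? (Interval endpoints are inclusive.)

Process intervals by earliest right end; each time one isn't hit yet, stab at its right endpoint.
Sorted: [3,4] [3,7] [7,10] [9,11] [14,17] [16,18] [20,21] [22,23] [19,24] [23,25]
{[3,4],[3,7]} hit by 4; {[7,10],[9,11]} hit by 10; {[14,17],[16,18]} hit by 17; {[20,21]} hit by 21; {[22,23],[19,24],[23,25]} hit by 23.
Points: 4, 10, 17, 21, 23 (5 total).

21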